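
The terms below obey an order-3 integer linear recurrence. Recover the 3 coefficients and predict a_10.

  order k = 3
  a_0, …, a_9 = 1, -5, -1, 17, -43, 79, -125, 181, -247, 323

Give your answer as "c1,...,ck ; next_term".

-3,-3,-1 ; -409

  a_3 = -3·-1 + -3·-5 + -1·1 = 17
  a_4 = -3·17 + -3·-1 + -1·-5 = -43
  a_5 = -3·-43 + -3·17 + -1·-1 = 79
  a_6 = -3·79 + -3·-43 + -1·17 = -125
  a_7 = -3·-125 + -3·79 + -1·-43 = 181
  a_8 = -3·181 + -3·-125 + -1·79 = -247
  a_9 = -3·-247 + -3·181 + -1·-125 = 323
  a_10 = -3·323 + -3·-247 + -1·181 = -409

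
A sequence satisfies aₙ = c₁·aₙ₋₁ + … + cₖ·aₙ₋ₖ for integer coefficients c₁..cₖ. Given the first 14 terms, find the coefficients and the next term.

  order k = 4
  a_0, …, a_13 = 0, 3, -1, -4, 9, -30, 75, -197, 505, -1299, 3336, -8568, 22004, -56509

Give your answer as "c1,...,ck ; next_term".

  a_4 = -2·-4 + 2·-1 + 1·3 + -1·0 = 9
  a_5 = -2·9 + 2·-4 + 1·-1 + -1·3 = -30
  a_6 = -2·-30 + 2·9 + 1·-4 + -1·-1 = 75
  a_7 = -2·75 + 2·-30 + 1·9 + -1·-4 = -197
  a_8 = -2·-197 + 2·75 + 1·-30 + -1·9 = 505
  a_9 = -2·505 + 2·-197 + 1·75 + -1·-30 = -1299
  a_10 = -2·-1299 + 2·505 + 1·-197 + -1·75 = 3336
  a_11 = -2·3336 + 2·-1299 + 1·505 + -1·-197 = -8568
  a_12 = -2·-8568 + 2·3336 + 1·-1299 + -1·505 = 22004
  a_13 = -2·22004 + 2·-8568 + 1·3336 + -1·-1299 = -56509
  a_14 = -2·-56509 + 2·22004 + 1·-8568 + -1·3336 = 145122

-2,2,1,-1 ; 145122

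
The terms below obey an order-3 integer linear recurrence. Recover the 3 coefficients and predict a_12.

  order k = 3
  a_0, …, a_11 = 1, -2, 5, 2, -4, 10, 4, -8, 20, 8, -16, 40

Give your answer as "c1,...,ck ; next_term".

0,0,2 ; 16

  a_3 = 0·5 + 0·-2 + 2·1 = 2
  a_4 = 0·2 + 0·5 + 2·-2 = -4
  a_5 = 0·-4 + 0·2 + 2·5 = 10
  a_6 = 0·10 + 0·-4 + 2·2 = 4
  a_7 = 0·4 + 0·10 + 2·-4 = -8
  a_8 = 0·-8 + 0·4 + 2·10 = 20
  a_9 = 0·20 + 0·-8 + 2·4 = 8
  a_10 = 0·8 + 0·20 + 2·-8 = -16
  a_11 = 0·-16 + 0·8 + 2·20 = 40
  a_12 = 0·40 + 0·-16 + 2·8 = 16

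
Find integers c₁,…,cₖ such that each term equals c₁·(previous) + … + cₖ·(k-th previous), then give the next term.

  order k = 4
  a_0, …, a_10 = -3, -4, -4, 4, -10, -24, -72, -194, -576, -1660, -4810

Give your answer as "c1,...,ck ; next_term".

  a_4 = 2·4 + 2·-4 + 1·-4 + 2·-3 = -10
  a_5 = 2·-10 + 2·4 + 1·-4 + 2·-4 = -24
  a_6 = 2·-24 + 2·-10 + 1·4 + 2·-4 = -72
  a_7 = 2·-72 + 2·-24 + 1·-10 + 2·4 = -194
  a_8 = 2·-194 + 2·-72 + 1·-24 + 2·-10 = -576
  a_9 = 2·-576 + 2·-194 + 1·-72 + 2·-24 = -1660
  a_10 = 2·-1660 + 2·-576 + 1·-194 + 2·-72 = -4810
  a_11 = 2·-4810 + 2·-1660 + 1·-576 + 2·-194 = -13904

2,2,1,2 ; -13904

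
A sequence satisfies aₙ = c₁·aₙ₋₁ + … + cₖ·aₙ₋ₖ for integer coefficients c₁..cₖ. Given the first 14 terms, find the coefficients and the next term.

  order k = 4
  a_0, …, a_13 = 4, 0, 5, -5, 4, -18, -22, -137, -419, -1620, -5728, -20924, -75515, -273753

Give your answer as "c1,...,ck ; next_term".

  a_4 = 3·-5 + 3·5 + -3·0 + 1·4 = 4
  a_5 = 3·4 + 3·-5 + -3·5 + 1·0 = -18
  a_6 = 3·-18 + 3·4 + -3·-5 + 1·5 = -22
  a_7 = 3·-22 + 3·-18 + -3·4 + 1·-5 = -137
  a_8 = 3·-137 + 3·-22 + -3·-18 + 1·4 = -419
  a_9 = 3·-419 + 3·-137 + -3·-22 + 1·-18 = -1620
  a_10 = 3·-1620 + 3·-419 + -3·-137 + 1·-22 = -5728
  a_11 = 3·-5728 + 3·-1620 + -3·-419 + 1·-137 = -20924
  a_12 = 3·-20924 + 3·-5728 + -3·-1620 + 1·-419 = -75515
  a_13 = 3·-75515 + 3·-20924 + -3·-5728 + 1·-1620 = -273753
  a_14 = 3·-273753 + 3·-75515 + -3·-20924 + 1·-5728 = -990760

3,3,-3,1 ; -990760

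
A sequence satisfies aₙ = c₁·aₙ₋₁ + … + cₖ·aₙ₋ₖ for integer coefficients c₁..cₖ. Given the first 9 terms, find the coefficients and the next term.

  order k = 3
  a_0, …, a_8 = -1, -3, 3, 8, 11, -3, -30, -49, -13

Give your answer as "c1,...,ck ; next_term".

  a_3 = 1·3 + -1·-3 + -2·-1 = 8
  a_4 = 1·8 + -1·3 + -2·-3 = 11
  a_5 = 1·11 + -1·8 + -2·3 = -3
  a_6 = 1·-3 + -1·11 + -2·8 = -30
  a_7 = 1·-30 + -1·-3 + -2·11 = -49
  a_8 = 1·-49 + -1·-30 + -2·-3 = -13
  a_9 = 1·-13 + -1·-49 + -2·-30 = 96

1,-1,-2 ; 96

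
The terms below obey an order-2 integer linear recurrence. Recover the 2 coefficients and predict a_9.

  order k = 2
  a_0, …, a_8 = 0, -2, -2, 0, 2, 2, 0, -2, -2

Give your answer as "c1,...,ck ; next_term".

  a_2 = 1·-2 + -1·0 = -2
  a_3 = 1·-2 + -1·-2 = 0
  a_4 = 1·0 + -1·-2 = 2
  a_5 = 1·2 + -1·0 = 2
  a_6 = 1·2 + -1·2 = 0
  a_7 = 1·0 + -1·2 = -2
  a_8 = 1·-2 + -1·0 = -2
  a_9 = 1·-2 + -1·-2 = 0

1,-1 ; 0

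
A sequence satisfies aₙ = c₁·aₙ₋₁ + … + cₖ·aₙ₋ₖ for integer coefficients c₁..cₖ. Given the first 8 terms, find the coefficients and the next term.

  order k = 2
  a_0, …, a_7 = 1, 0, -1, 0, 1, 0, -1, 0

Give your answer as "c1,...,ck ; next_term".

0,-1 ; 1

  a_2 = 0·0 + -1·1 = -1
  a_3 = 0·-1 + -1·0 = 0
  a_4 = 0·0 + -1·-1 = 1
  a_5 = 0·1 + -1·0 = 0
  a_6 = 0·0 + -1·1 = -1
  a_7 = 0·-1 + -1·0 = 0
  a_8 = 0·0 + -1·-1 = 1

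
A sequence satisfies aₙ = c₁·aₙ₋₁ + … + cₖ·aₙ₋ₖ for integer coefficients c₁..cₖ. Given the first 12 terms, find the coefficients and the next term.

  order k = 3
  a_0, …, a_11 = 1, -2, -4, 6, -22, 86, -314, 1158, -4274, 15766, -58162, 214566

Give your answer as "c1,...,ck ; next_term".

-3,2,-2 ; -791554

  a_3 = -3·-4 + 2·-2 + -2·1 = 6
  a_4 = -3·6 + 2·-4 + -2·-2 = -22
  a_5 = -3·-22 + 2·6 + -2·-4 = 86
  a_6 = -3·86 + 2·-22 + -2·6 = -314
  a_7 = -3·-314 + 2·86 + -2·-22 = 1158
  a_8 = -3·1158 + 2·-314 + -2·86 = -4274
  a_9 = -3·-4274 + 2·1158 + -2·-314 = 15766
  a_10 = -3·15766 + 2·-4274 + -2·1158 = -58162
  a_11 = -3·-58162 + 2·15766 + -2·-4274 = 214566
  a_12 = -3·214566 + 2·-58162 + -2·15766 = -791554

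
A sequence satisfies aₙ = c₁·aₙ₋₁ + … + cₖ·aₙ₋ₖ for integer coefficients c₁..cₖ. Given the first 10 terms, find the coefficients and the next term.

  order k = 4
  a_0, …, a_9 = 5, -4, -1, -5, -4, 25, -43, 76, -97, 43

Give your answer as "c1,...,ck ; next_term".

  a_4 = -2·-5 + -1·-1 + 0·-4 + -3·5 = -4
  a_5 = -2·-4 + -1·-5 + 0·-1 + -3·-4 = 25
  a_6 = -2·25 + -1·-4 + 0·-5 + -3·-1 = -43
  a_7 = -2·-43 + -1·25 + 0·-4 + -3·-5 = 76
  a_8 = -2·76 + -1·-43 + 0·25 + -3·-4 = -97
  a_9 = -2·-97 + -1·76 + 0·-43 + -3·25 = 43
  a_10 = -2·43 + -1·-97 + 0·76 + -3·-43 = 140

-2,-1,0,-3 ; 140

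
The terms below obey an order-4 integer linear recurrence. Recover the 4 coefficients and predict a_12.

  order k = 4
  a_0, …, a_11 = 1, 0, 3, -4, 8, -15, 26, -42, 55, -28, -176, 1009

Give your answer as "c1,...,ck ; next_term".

-4,-2,3,-2 ; -3878

  a_4 = -4·-4 + -2·3 + 3·0 + -2·1 = 8
  a_5 = -4·8 + -2·-4 + 3·3 + -2·0 = -15
  a_6 = -4·-15 + -2·8 + 3·-4 + -2·3 = 26
  a_7 = -4·26 + -2·-15 + 3·8 + -2·-4 = -42
  a_8 = -4·-42 + -2·26 + 3·-15 + -2·8 = 55
  a_9 = -4·55 + -2·-42 + 3·26 + -2·-15 = -28
  a_10 = -4·-28 + -2·55 + 3·-42 + -2·26 = -176
  a_11 = -4·-176 + -2·-28 + 3·55 + -2·-42 = 1009
  a_12 = -4·1009 + -2·-176 + 3·-28 + -2·55 = -3878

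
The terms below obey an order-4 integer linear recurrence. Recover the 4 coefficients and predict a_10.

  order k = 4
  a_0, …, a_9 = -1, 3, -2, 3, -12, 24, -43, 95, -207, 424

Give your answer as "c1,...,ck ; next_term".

-2,-1,-3,-1 ; -883

  a_4 = -2·3 + -1·-2 + -3·3 + -1·-1 = -12
  a_5 = -2·-12 + -1·3 + -3·-2 + -1·3 = 24
  a_6 = -2·24 + -1·-12 + -3·3 + -1·-2 = -43
  a_7 = -2·-43 + -1·24 + -3·-12 + -1·3 = 95
  a_8 = -2·95 + -1·-43 + -3·24 + -1·-12 = -207
  a_9 = -2·-207 + -1·95 + -3·-43 + -1·24 = 424
  a_10 = -2·424 + -1·-207 + -3·95 + -1·-43 = -883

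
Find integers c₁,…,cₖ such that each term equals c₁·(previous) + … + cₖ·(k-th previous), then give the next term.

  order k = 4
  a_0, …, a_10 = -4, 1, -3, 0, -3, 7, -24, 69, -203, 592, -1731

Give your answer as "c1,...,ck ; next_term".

-3,0,1,1 ; 5059

  a_4 = -3·0 + 0·-3 + 1·1 + 1·-4 = -3
  a_5 = -3·-3 + 0·0 + 1·-3 + 1·1 = 7
  a_6 = -3·7 + 0·-3 + 1·0 + 1·-3 = -24
  a_7 = -3·-24 + 0·7 + 1·-3 + 1·0 = 69
  a_8 = -3·69 + 0·-24 + 1·7 + 1·-3 = -203
  a_9 = -3·-203 + 0·69 + 1·-24 + 1·7 = 592
  a_10 = -3·592 + 0·-203 + 1·69 + 1·-24 = -1731
  a_11 = -3·-1731 + 0·592 + 1·-203 + 1·69 = 5059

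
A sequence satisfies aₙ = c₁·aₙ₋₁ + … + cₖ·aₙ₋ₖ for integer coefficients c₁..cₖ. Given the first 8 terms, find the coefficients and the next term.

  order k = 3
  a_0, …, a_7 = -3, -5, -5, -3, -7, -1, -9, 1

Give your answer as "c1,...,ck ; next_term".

  a_3 = -1·-5 + 1·-5 + 1·-3 = -3
  a_4 = -1·-3 + 1·-5 + 1·-5 = -7
  a_5 = -1·-7 + 1·-3 + 1·-5 = -1
  a_6 = -1·-1 + 1·-7 + 1·-3 = -9
  a_7 = -1·-9 + 1·-1 + 1·-7 = 1
  a_8 = -1·1 + 1·-9 + 1·-1 = -11

-1,1,1 ; -11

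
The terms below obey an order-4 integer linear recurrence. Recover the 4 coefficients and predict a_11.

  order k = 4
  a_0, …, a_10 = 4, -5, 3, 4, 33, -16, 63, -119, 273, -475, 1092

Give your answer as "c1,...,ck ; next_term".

0,2,-3,3 ; -2126

  a_4 = 0·4 + 2·3 + -3·-5 + 3·4 = 33
  a_5 = 0·33 + 2·4 + -3·3 + 3·-5 = -16
  a_6 = 0·-16 + 2·33 + -3·4 + 3·3 = 63
  a_7 = 0·63 + 2·-16 + -3·33 + 3·4 = -119
  a_8 = 0·-119 + 2·63 + -3·-16 + 3·33 = 273
  a_9 = 0·273 + 2·-119 + -3·63 + 3·-16 = -475
  a_10 = 0·-475 + 2·273 + -3·-119 + 3·63 = 1092
  a_11 = 0·1092 + 2·-475 + -3·273 + 3·-119 = -2126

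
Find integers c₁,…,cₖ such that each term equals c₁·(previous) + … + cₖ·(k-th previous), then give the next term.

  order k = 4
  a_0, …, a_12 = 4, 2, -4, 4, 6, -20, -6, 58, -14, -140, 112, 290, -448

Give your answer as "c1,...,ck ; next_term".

  a_4 = 0·4 + -3·-4 + 1·2 + -2·4 = 6
  a_5 = 0·6 + -3·4 + 1·-4 + -2·2 = -20
  a_6 = 0·-20 + -3·6 + 1·4 + -2·-4 = -6
  a_7 = 0·-6 + -3·-20 + 1·6 + -2·4 = 58
  a_8 = 0·58 + -3·-6 + 1·-20 + -2·6 = -14
  a_9 = 0·-14 + -3·58 + 1·-6 + -2·-20 = -140
  a_10 = 0·-140 + -3·-14 + 1·58 + -2·-6 = 112
  a_11 = 0·112 + -3·-140 + 1·-14 + -2·58 = 290
  a_12 = 0·290 + -3·112 + 1·-140 + -2·-14 = -448
  a_13 = 0·-448 + -3·290 + 1·112 + -2·-140 = -478

0,-3,1,-2 ; -478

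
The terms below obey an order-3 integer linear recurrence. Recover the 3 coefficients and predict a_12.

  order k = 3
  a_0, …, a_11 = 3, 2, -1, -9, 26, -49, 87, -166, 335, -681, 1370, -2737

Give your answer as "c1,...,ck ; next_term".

  a_3 = -3·-1 + -3·2 + -2·3 = -9
  a_4 = -3·-9 + -3·-1 + -2·2 = 26
  a_5 = -3·26 + -3·-9 + -2·-1 = -49
  a_6 = -3·-49 + -3·26 + -2·-9 = 87
  a_7 = -3·87 + -3·-49 + -2·26 = -166
  a_8 = -3·-166 + -3·87 + -2·-49 = 335
  a_9 = -3·335 + -3·-166 + -2·87 = -681
  a_10 = -3·-681 + -3·335 + -2·-166 = 1370
  a_11 = -3·1370 + -3·-681 + -2·335 = -2737
  a_12 = -3·-2737 + -3·1370 + -2·-681 = 5463

-3,-3,-2 ; 5463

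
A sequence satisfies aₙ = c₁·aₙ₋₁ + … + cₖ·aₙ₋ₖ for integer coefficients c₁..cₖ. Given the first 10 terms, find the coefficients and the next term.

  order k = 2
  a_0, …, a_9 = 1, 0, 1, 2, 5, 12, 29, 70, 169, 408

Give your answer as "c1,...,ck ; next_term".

  a_2 = 2·0 + 1·1 = 1
  a_3 = 2·1 + 1·0 = 2
  a_4 = 2·2 + 1·1 = 5
  a_5 = 2·5 + 1·2 = 12
  a_6 = 2·12 + 1·5 = 29
  a_7 = 2·29 + 1·12 = 70
  a_8 = 2·70 + 1·29 = 169
  a_9 = 2·169 + 1·70 = 408
  a_10 = 2·408 + 1·169 = 985

2,1 ; 985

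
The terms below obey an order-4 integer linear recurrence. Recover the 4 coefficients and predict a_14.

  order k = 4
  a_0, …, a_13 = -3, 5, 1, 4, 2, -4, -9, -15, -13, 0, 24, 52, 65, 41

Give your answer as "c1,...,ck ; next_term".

1,0,-1,-1 ; -35

  a_4 = 1·4 + 0·1 + -1·5 + -1·-3 = 2
  a_5 = 1·2 + 0·4 + -1·1 + -1·5 = -4
  a_6 = 1·-4 + 0·2 + -1·4 + -1·1 = -9
  a_7 = 1·-9 + 0·-4 + -1·2 + -1·4 = -15
  a_8 = 1·-15 + 0·-9 + -1·-4 + -1·2 = -13
  a_9 = 1·-13 + 0·-15 + -1·-9 + -1·-4 = 0
  a_10 = 1·0 + 0·-13 + -1·-15 + -1·-9 = 24
  a_11 = 1·24 + 0·0 + -1·-13 + -1·-15 = 52
  a_12 = 1·52 + 0·24 + -1·0 + -1·-13 = 65
  a_13 = 1·65 + 0·52 + -1·24 + -1·0 = 41
  a_14 = 1·41 + 0·65 + -1·52 + -1·24 = -35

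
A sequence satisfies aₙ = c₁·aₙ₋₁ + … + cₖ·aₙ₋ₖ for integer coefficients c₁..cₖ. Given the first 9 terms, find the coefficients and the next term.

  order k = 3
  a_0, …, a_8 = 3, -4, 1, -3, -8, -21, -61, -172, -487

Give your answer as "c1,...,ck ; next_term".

  a_3 = 2·1 + 2·-4 + 1·3 = -3
  a_4 = 2·-3 + 2·1 + 1·-4 = -8
  a_5 = 2·-8 + 2·-3 + 1·1 = -21
  a_6 = 2·-21 + 2·-8 + 1·-3 = -61
  a_7 = 2·-61 + 2·-21 + 1·-8 = -172
  a_8 = 2·-172 + 2·-61 + 1·-21 = -487
  a_9 = 2·-487 + 2·-172 + 1·-61 = -1379

2,2,1 ; -1379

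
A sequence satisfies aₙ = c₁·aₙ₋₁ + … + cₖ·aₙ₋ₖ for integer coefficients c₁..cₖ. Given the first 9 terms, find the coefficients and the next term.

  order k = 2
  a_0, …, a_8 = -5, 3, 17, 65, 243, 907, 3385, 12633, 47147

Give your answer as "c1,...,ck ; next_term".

  a_2 = 4·3 + -1·-5 = 17
  a_3 = 4·17 + -1·3 = 65
  a_4 = 4·65 + -1·17 = 243
  a_5 = 4·243 + -1·65 = 907
  a_6 = 4·907 + -1·243 = 3385
  a_7 = 4·3385 + -1·907 = 12633
  a_8 = 4·12633 + -1·3385 = 47147
  a_9 = 4·47147 + -1·12633 = 175955

4,-1 ; 175955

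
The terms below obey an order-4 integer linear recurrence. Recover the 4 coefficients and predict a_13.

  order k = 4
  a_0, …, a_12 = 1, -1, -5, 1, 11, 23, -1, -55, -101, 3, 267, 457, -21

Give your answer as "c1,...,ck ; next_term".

1,-1,-3,2 ; -1273

  a_4 = 1·1 + -1·-5 + -3·-1 + 2·1 = 11
  a_5 = 1·11 + -1·1 + -3·-5 + 2·-1 = 23
  a_6 = 1·23 + -1·11 + -3·1 + 2·-5 = -1
  a_7 = 1·-1 + -1·23 + -3·11 + 2·1 = -55
  a_8 = 1·-55 + -1·-1 + -3·23 + 2·11 = -101
  a_9 = 1·-101 + -1·-55 + -3·-1 + 2·23 = 3
  a_10 = 1·3 + -1·-101 + -3·-55 + 2·-1 = 267
  a_11 = 1·267 + -1·3 + -3·-101 + 2·-55 = 457
  a_12 = 1·457 + -1·267 + -3·3 + 2·-101 = -21
  a_13 = 1·-21 + -1·457 + -3·267 + 2·3 = -1273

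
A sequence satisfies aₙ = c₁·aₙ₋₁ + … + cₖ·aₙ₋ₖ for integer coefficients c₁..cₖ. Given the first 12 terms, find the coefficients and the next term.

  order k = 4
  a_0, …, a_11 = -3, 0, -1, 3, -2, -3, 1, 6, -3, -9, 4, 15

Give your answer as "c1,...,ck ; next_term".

  a_4 = 0·3 + -1·-1 + 0·0 + 1·-3 = -2
  a_5 = 0·-2 + -1·3 + 0·-1 + 1·0 = -3
  a_6 = 0·-3 + -1·-2 + 0·3 + 1·-1 = 1
  a_7 = 0·1 + -1·-3 + 0·-2 + 1·3 = 6
  a_8 = 0·6 + -1·1 + 0·-3 + 1·-2 = -3
  a_9 = 0·-3 + -1·6 + 0·1 + 1·-3 = -9
  a_10 = 0·-9 + -1·-3 + 0·6 + 1·1 = 4
  a_11 = 0·4 + -1·-9 + 0·-3 + 1·6 = 15
  a_12 = 0·15 + -1·4 + 0·-9 + 1·-3 = -7

0,-1,0,1 ; -7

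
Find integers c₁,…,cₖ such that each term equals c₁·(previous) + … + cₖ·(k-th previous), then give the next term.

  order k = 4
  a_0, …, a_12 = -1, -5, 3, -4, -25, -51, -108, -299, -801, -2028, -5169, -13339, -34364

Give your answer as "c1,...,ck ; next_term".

  a_4 = 2·-4 + 0·3 + 3·-5 + 2·-1 = -25
  a_5 = 2·-25 + 0·-4 + 3·3 + 2·-5 = -51
  a_6 = 2·-51 + 0·-25 + 3·-4 + 2·3 = -108
  a_7 = 2·-108 + 0·-51 + 3·-25 + 2·-4 = -299
  a_8 = 2·-299 + 0·-108 + 3·-51 + 2·-25 = -801
  a_9 = 2·-801 + 0·-299 + 3·-108 + 2·-51 = -2028
  a_10 = 2·-2028 + 0·-801 + 3·-299 + 2·-108 = -5169
  a_11 = 2·-5169 + 0·-2028 + 3·-801 + 2·-299 = -13339
  a_12 = 2·-13339 + 0·-5169 + 3·-2028 + 2·-801 = -34364
  a_13 = 2·-34364 + 0·-13339 + 3·-5169 + 2·-2028 = -88291

2,0,3,2 ; -88291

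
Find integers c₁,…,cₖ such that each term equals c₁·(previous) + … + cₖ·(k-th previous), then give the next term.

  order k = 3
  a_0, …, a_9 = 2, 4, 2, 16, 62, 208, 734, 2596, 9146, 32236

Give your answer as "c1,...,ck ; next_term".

3,1,3 ; 113642

  a_3 = 3·2 + 1·4 + 3·2 = 16
  a_4 = 3·16 + 1·2 + 3·4 = 62
  a_5 = 3·62 + 1·16 + 3·2 = 208
  a_6 = 3·208 + 1·62 + 3·16 = 734
  a_7 = 3·734 + 1·208 + 3·62 = 2596
  a_8 = 3·2596 + 1·734 + 3·208 = 9146
  a_9 = 3·9146 + 1·2596 + 3·734 = 32236
  a_10 = 3·32236 + 1·9146 + 3·2596 = 113642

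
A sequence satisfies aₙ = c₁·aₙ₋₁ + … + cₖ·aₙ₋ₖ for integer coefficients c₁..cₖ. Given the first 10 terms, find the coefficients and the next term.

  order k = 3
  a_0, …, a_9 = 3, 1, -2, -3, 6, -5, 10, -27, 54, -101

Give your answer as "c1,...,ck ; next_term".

  a_3 = -2·-2 + -1·1 + -2·3 = -3
  a_4 = -2·-3 + -1·-2 + -2·1 = 6
  a_5 = -2·6 + -1·-3 + -2·-2 = -5
  a_6 = -2·-5 + -1·6 + -2·-3 = 10
  a_7 = -2·10 + -1·-5 + -2·6 = -27
  a_8 = -2·-27 + -1·10 + -2·-5 = 54
  a_9 = -2·54 + -1·-27 + -2·10 = -101
  a_10 = -2·-101 + -1·54 + -2·-27 = 202

-2,-1,-2 ; 202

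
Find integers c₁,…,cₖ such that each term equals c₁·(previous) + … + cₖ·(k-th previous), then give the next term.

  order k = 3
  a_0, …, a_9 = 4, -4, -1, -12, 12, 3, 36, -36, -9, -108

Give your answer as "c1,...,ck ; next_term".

0,0,-3 ; 108

  a_3 = 0·-1 + 0·-4 + -3·4 = -12
  a_4 = 0·-12 + 0·-1 + -3·-4 = 12
  a_5 = 0·12 + 0·-12 + -3·-1 = 3
  a_6 = 0·3 + 0·12 + -3·-12 = 36
  a_7 = 0·36 + 0·3 + -3·12 = -36
  a_8 = 0·-36 + 0·36 + -3·3 = -9
  a_9 = 0·-9 + 0·-36 + -3·36 = -108
  a_10 = 0·-108 + 0·-9 + -3·-36 = 108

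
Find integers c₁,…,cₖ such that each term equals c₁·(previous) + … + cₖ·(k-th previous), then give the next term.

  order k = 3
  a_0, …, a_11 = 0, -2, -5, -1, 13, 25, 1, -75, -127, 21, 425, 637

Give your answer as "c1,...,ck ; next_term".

1,-2,-2 ; -255

  a_3 = 1·-5 + -2·-2 + -2·0 = -1
  a_4 = 1·-1 + -2·-5 + -2·-2 = 13
  a_5 = 1·13 + -2·-1 + -2·-5 = 25
  a_6 = 1·25 + -2·13 + -2·-1 = 1
  a_7 = 1·1 + -2·25 + -2·13 = -75
  a_8 = 1·-75 + -2·1 + -2·25 = -127
  a_9 = 1·-127 + -2·-75 + -2·1 = 21
  a_10 = 1·21 + -2·-127 + -2·-75 = 425
  a_11 = 1·425 + -2·21 + -2·-127 = 637
  a_12 = 1·637 + -2·425 + -2·21 = -255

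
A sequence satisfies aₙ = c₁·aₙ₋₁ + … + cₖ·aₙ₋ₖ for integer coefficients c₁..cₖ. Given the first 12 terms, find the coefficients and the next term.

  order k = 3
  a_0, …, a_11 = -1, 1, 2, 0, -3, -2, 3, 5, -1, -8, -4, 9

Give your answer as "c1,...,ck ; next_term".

0,-1,-1 ; 12

  a_3 = 0·2 + -1·1 + -1·-1 = 0
  a_4 = 0·0 + -1·2 + -1·1 = -3
  a_5 = 0·-3 + -1·0 + -1·2 = -2
  a_6 = 0·-2 + -1·-3 + -1·0 = 3
  a_7 = 0·3 + -1·-2 + -1·-3 = 5
  a_8 = 0·5 + -1·3 + -1·-2 = -1
  a_9 = 0·-1 + -1·5 + -1·3 = -8
  a_10 = 0·-8 + -1·-1 + -1·5 = -4
  a_11 = 0·-4 + -1·-8 + -1·-1 = 9
  a_12 = 0·9 + -1·-4 + -1·-8 = 12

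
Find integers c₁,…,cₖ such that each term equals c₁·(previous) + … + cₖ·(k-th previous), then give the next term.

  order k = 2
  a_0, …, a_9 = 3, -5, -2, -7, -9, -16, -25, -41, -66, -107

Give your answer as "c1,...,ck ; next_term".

1,1 ; -173

  a_2 = 1·-5 + 1·3 = -2
  a_3 = 1·-2 + 1·-5 = -7
  a_4 = 1·-7 + 1·-2 = -9
  a_5 = 1·-9 + 1·-7 = -16
  a_6 = 1·-16 + 1·-9 = -25
  a_7 = 1·-25 + 1·-16 = -41
  a_8 = 1·-41 + 1·-25 = -66
  a_9 = 1·-66 + 1·-41 = -107
  a_10 = 1·-107 + 1·-66 = -173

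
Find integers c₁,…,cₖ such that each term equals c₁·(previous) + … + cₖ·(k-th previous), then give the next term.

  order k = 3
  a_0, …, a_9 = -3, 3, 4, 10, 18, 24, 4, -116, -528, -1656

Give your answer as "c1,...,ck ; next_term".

  a_3 = 4·4 + -4·3 + -2·-3 = 10
  a_4 = 4·10 + -4·4 + -2·3 = 18
  a_5 = 4·18 + -4·10 + -2·4 = 24
  a_6 = 4·24 + -4·18 + -2·10 = 4
  a_7 = 4·4 + -4·24 + -2·18 = -116
  a_8 = 4·-116 + -4·4 + -2·24 = -528
  a_9 = 4·-528 + -4·-116 + -2·4 = -1656
  a_10 = 4·-1656 + -4·-528 + -2·-116 = -4280

4,-4,-2 ; -4280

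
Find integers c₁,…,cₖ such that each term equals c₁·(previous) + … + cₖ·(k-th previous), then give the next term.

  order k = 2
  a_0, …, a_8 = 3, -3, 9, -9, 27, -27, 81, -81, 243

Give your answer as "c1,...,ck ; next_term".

  a_2 = 0·-3 + 3·3 = 9
  a_3 = 0·9 + 3·-3 = -9
  a_4 = 0·-9 + 3·9 = 27
  a_5 = 0·27 + 3·-9 = -27
  a_6 = 0·-27 + 3·27 = 81
  a_7 = 0·81 + 3·-27 = -81
  a_8 = 0·-81 + 3·81 = 243
  a_9 = 0·243 + 3·-81 = -243

0,3 ; -243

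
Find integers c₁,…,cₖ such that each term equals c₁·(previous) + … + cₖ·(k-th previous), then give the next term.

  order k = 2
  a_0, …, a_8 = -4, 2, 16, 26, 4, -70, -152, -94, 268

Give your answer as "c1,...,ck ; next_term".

  a_2 = 2·2 + -3·-4 = 16
  a_3 = 2·16 + -3·2 = 26
  a_4 = 2·26 + -3·16 = 4
  a_5 = 2·4 + -3·26 = -70
  a_6 = 2·-70 + -3·4 = -152
  a_7 = 2·-152 + -3·-70 = -94
  a_8 = 2·-94 + -3·-152 = 268
  a_9 = 2·268 + -3·-94 = 818

2,-3 ; 818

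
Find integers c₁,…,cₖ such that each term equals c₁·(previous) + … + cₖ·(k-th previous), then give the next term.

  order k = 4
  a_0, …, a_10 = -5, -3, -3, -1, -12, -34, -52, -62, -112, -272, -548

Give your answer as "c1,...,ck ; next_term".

  a_4 = 2·-1 + -2·-3 + 2·-3 + 2·-5 = -12
  a_5 = 2·-12 + -2·-1 + 2·-3 + 2·-3 = -34
  a_6 = 2·-34 + -2·-12 + 2·-1 + 2·-3 = -52
  a_7 = 2·-52 + -2·-34 + 2·-12 + 2·-1 = -62
  a_8 = 2·-62 + -2·-52 + 2·-34 + 2·-12 = -112
  a_9 = 2·-112 + -2·-62 + 2·-52 + 2·-34 = -272
  a_10 = 2·-272 + -2·-112 + 2·-62 + 2·-52 = -548
  a_11 = 2·-548 + -2·-272 + 2·-112 + 2·-62 = -900

2,-2,2,2 ; -900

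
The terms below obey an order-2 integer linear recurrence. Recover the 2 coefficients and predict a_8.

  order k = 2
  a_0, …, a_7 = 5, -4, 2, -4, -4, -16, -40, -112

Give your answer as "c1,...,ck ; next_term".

2,2 ; -304

  a_2 = 2·-4 + 2·5 = 2
  a_3 = 2·2 + 2·-4 = -4
  a_4 = 2·-4 + 2·2 = -4
  a_5 = 2·-4 + 2·-4 = -16
  a_6 = 2·-16 + 2·-4 = -40
  a_7 = 2·-40 + 2·-16 = -112
  a_8 = 2·-112 + 2·-40 = -304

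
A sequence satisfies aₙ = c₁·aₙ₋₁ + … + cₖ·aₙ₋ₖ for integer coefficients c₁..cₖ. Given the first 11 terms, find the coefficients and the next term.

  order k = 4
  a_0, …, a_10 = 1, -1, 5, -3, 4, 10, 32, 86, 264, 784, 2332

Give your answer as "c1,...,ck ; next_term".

2,2,2,2 ; 6932

  a_4 = 2·-3 + 2·5 + 2·-1 + 2·1 = 4
  a_5 = 2·4 + 2·-3 + 2·5 + 2·-1 = 10
  a_6 = 2·10 + 2·4 + 2·-3 + 2·5 = 32
  a_7 = 2·32 + 2·10 + 2·4 + 2·-3 = 86
  a_8 = 2·86 + 2·32 + 2·10 + 2·4 = 264
  a_9 = 2·264 + 2·86 + 2·32 + 2·10 = 784
  a_10 = 2·784 + 2·264 + 2·86 + 2·32 = 2332
  a_11 = 2·2332 + 2·784 + 2·264 + 2·86 = 6932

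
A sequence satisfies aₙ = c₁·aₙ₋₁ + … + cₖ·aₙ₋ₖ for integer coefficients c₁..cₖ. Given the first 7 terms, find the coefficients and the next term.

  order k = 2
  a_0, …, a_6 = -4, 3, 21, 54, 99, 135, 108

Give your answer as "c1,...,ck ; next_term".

  a_2 = 3·3 + -3·-4 = 21
  a_3 = 3·21 + -3·3 = 54
  a_4 = 3·54 + -3·21 = 99
  a_5 = 3·99 + -3·54 = 135
  a_6 = 3·135 + -3·99 = 108
  a_7 = 3·108 + -3·135 = -81

3,-3 ; -81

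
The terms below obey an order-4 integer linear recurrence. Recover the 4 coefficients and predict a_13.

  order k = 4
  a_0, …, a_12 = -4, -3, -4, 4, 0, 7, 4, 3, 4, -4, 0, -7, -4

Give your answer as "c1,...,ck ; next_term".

  a_4 = 0·4 + 1·-4 + 0·-3 + -1·-4 = 0
  a_5 = 0·0 + 1·4 + 0·-4 + -1·-3 = 7
  a_6 = 0·7 + 1·0 + 0·4 + -1·-4 = 4
  a_7 = 0·4 + 1·7 + 0·0 + -1·4 = 3
  a_8 = 0·3 + 1·4 + 0·7 + -1·0 = 4
  a_9 = 0·4 + 1·3 + 0·4 + -1·7 = -4
  a_10 = 0·-4 + 1·4 + 0·3 + -1·4 = 0
  a_11 = 0·0 + 1·-4 + 0·4 + -1·3 = -7
  a_12 = 0·-7 + 1·0 + 0·-4 + -1·4 = -4
  a_13 = 0·-4 + 1·-7 + 0·0 + -1·-4 = -3

0,1,0,-1 ; -3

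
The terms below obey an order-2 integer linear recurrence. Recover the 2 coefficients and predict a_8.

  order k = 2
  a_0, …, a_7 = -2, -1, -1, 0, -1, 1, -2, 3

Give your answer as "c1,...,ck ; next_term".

  a_2 = -1·-1 + 1·-2 = -1
  a_3 = -1·-1 + 1·-1 = 0
  a_4 = -1·0 + 1·-1 = -1
  a_5 = -1·-1 + 1·0 = 1
  a_6 = -1·1 + 1·-1 = -2
  a_7 = -1·-2 + 1·1 = 3
  a_8 = -1·3 + 1·-2 = -5

-1,1 ; -5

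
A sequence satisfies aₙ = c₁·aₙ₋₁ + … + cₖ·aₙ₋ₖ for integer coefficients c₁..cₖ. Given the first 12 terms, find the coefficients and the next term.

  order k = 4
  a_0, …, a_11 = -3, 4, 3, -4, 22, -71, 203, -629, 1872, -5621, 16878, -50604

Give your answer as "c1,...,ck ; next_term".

  a_4 = -2·-4 + 3·3 + -1·4 + -3·-3 = 22
  a_5 = -2·22 + 3·-4 + -1·3 + -3·4 = -71
  a_6 = -2·-71 + 3·22 + -1·-4 + -3·3 = 203
  a_7 = -2·203 + 3·-71 + -1·22 + -3·-4 = -629
  a_8 = -2·-629 + 3·203 + -1·-71 + -3·22 = 1872
  a_9 = -2·1872 + 3·-629 + -1·203 + -3·-71 = -5621
  a_10 = -2·-5621 + 3·1872 + -1·-629 + -3·203 = 16878
  a_11 = -2·16878 + 3·-5621 + -1·1872 + -3·-629 = -50604
  a_12 = -2·-50604 + 3·16878 + -1·-5621 + -3·1872 = 151847

-2,3,-1,-3 ; 151847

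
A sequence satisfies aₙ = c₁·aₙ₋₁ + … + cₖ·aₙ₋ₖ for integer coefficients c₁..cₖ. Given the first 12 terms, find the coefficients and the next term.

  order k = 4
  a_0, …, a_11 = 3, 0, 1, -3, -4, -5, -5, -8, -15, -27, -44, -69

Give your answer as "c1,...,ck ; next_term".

  a_4 = 2·-3 + -1·1 + 0·0 + 1·3 = -4
  a_5 = 2·-4 + -1·-3 + 0·1 + 1·0 = -5
  a_6 = 2·-5 + -1·-4 + 0·-3 + 1·1 = -5
  a_7 = 2·-5 + -1·-5 + 0·-4 + 1·-3 = -8
  a_8 = 2·-8 + -1·-5 + 0·-5 + 1·-4 = -15
  a_9 = 2·-15 + -1·-8 + 0·-5 + 1·-5 = -27
  a_10 = 2·-27 + -1·-15 + 0·-8 + 1·-5 = -44
  a_11 = 2·-44 + -1·-27 + 0·-15 + 1·-8 = -69
  a_12 = 2·-69 + -1·-44 + 0·-27 + 1·-15 = -109

2,-1,0,1 ; -109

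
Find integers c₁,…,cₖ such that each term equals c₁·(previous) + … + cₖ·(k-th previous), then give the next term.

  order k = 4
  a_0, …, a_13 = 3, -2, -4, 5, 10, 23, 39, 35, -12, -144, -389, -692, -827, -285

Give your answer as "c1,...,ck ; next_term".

  a_4 = 2·5 + -1·-4 + -1·-2 + -2·3 = 10
  a_5 = 2·10 + -1·5 + -1·-4 + -2·-2 = 23
  a_6 = 2·23 + -1·10 + -1·5 + -2·-4 = 39
  a_7 = 2·39 + -1·23 + -1·10 + -2·5 = 35
  a_8 = 2·35 + -1·39 + -1·23 + -2·10 = -12
  a_9 = 2·-12 + -1·35 + -1·39 + -2·23 = -144
  a_10 = 2·-144 + -1·-12 + -1·35 + -2·39 = -389
  a_11 = 2·-389 + -1·-144 + -1·-12 + -2·35 = -692
  a_12 = 2·-692 + -1·-389 + -1·-144 + -2·-12 = -827
  a_13 = 2·-827 + -1·-692 + -1·-389 + -2·-144 = -285
  a_14 = 2·-285 + -1·-827 + -1·-692 + -2·-389 = 1727

2,-1,-1,-2 ; 1727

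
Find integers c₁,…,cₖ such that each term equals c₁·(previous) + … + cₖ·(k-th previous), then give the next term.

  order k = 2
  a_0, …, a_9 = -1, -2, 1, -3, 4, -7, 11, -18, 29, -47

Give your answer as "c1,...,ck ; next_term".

-1,1 ; 76

  a_2 = -1·-2 + 1·-1 = 1
  a_3 = -1·1 + 1·-2 = -3
  a_4 = -1·-3 + 1·1 = 4
  a_5 = -1·4 + 1·-3 = -7
  a_6 = -1·-7 + 1·4 = 11
  a_7 = -1·11 + 1·-7 = -18
  a_8 = -1·-18 + 1·11 = 29
  a_9 = -1·29 + 1·-18 = -47
  a_10 = -1·-47 + 1·29 = 76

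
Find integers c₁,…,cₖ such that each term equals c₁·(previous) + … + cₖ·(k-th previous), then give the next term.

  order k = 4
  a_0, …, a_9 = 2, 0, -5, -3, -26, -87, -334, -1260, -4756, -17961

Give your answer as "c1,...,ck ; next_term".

3,3,0,-1 ; -67817

  a_4 = 3·-3 + 3·-5 + 0·0 + -1·2 = -26
  a_5 = 3·-26 + 3·-3 + 0·-5 + -1·0 = -87
  a_6 = 3·-87 + 3·-26 + 0·-3 + -1·-5 = -334
  a_7 = 3·-334 + 3·-87 + 0·-26 + -1·-3 = -1260
  a_8 = 3·-1260 + 3·-334 + 0·-87 + -1·-26 = -4756
  a_9 = 3·-4756 + 3·-1260 + 0·-334 + -1·-87 = -17961
  a_10 = 3·-17961 + 3·-4756 + 0·-1260 + -1·-334 = -67817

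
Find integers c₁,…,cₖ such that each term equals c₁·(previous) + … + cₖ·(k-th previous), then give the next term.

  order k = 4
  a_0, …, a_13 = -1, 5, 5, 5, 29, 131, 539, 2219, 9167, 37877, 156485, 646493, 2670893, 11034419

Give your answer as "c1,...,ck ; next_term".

  a_4 = 4·5 + 0·5 + 2·5 + 1·-1 = 29
  a_5 = 4·29 + 0·5 + 2·5 + 1·5 = 131
  a_6 = 4·131 + 0·29 + 2·5 + 1·5 = 539
  a_7 = 4·539 + 0·131 + 2·29 + 1·5 = 2219
  a_8 = 4·2219 + 0·539 + 2·131 + 1·29 = 9167
  a_9 = 4·9167 + 0·2219 + 2·539 + 1·131 = 37877
  a_10 = 4·37877 + 0·9167 + 2·2219 + 1·539 = 156485
  a_11 = 4·156485 + 0·37877 + 2·9167 + 1·2219 = 646493
  a_12 = 4·646493 + 0·156485 + 2·37877 + 1·9167 = 2670893
  a_13 = 4·2670893 + 0·646493 + 2·156485 + 1·37877 = 11034419
  a_14 = 4·11034419 + 0·2670893 + 2·646493 + 1·156485 = 45587147

4,0,2,1 ; 45587147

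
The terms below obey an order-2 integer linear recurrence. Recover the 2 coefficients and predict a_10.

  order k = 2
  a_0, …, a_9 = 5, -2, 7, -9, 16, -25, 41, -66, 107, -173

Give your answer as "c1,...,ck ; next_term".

  a_2 = -1·-2 + 1·5 = 7
  a_3 = -1·7 + 1·-2 = -9
  a_4 = -1·-9 + 1·7 = 16
  a_5 = -1·16 + 1·-9 = -25
  a_6 = -1·-25 + 1·16 = 41
  a_7 = -1·41 + 1·-25 = -66
  a_8 = -1·-66 + 1·41 = 107
  a_9 = -1·107 + 1·-66 = -173
  a_10 = -1·-173 + 1·107 = 280

-1,1 ; 280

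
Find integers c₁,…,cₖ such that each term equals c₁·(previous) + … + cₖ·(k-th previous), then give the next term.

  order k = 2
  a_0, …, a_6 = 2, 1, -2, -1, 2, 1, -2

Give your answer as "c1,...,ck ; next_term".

0,-1 ; -1

  a_2 = 0·1 + -1·2 = -2
  a_3 = 0·-2 + -1·1 = -1
  a_4 = 0·-1 + -1·-2 = 2
  a_5 = 0·2 + -1·-1 = 1
  a_6 = 0·1 + -1·2 = -2
  a_7 = 0·-2 + -1·1 = -1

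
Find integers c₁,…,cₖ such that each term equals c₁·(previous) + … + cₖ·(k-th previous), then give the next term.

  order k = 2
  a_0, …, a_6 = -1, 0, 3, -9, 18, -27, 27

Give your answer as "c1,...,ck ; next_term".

  a_2 = -3·0 + -3·-1 = 3
  a_3 = -3·3 + -3·0 = -9
  a_4 = -3·-9 + -3·3 = 18
  a_5 = -3·18 + -3·-9 = -27
  a_6 = -3·-27 + -3·18 = 27
  a_7 = -3·27 + -3·-27 = 0

-3,-3 ; 0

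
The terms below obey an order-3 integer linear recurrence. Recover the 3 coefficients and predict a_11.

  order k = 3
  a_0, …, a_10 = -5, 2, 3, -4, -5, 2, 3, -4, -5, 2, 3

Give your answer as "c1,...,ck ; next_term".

1,-1,1 ; -4

  a_3 = 1·3 + -1·2 + 1·-5 = -4
  a_4 = 1·-4 + -1·3 + 1·2 = -5
  a_5 = 1·-5 + -1·-4 + 1·3 = 2
  a_6 = 1·2 + -1·-5 + 1·-4 = 3
  a_7 = 1·3 + -1·2 + 1·-5 = -4
  a_8 = 1·-4 + -1·3 + 1·2 = -5
  a_9 = 1·-5 + -1·-4 + 1·3 = 2
  a_10 = 1·2 + -1·-5 + 1·-4 = 3
  a_11 = 1·3 + -1·2 + 1·-5 = -4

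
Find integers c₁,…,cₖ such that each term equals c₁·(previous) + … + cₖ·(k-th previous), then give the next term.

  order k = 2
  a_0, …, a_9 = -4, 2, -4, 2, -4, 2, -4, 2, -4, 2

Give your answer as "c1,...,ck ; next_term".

  a_2 = 0·2 + 1·-4 = -4
  a_3 = 0·-4 + 1·2 = 2
  a_4 = 0·2 + 1·-4 = -4
  a_5 = 0·-4 + 1·2 = 2
  a_6 = 0·2 + 1·-4 = -4
  a_7 = 0·-4 + 1·2 = 2
  a_8 = 0·2 + 1·-4 = -4
  a_9 = 0·-4 + 1·2 = 2
  a_10 = 0·2 + 1·-4 = -4

0,1 ; -4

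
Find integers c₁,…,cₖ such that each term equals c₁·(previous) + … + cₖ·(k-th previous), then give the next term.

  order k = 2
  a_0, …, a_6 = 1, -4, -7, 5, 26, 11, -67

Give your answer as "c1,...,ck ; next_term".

1,-3 ; -100

  a_2 = 1·-4 + -3·1 = -7
  a_3 = 1·-7 + -3·-4 = 5
  a_4 = 1·5 + -3·-7 = 26
  a_5 = 1·26 + -3·5 = 11
  a_6 = 1·11 + -3·26 = -67
  a_7 = 1·-67 + -3·11 = -100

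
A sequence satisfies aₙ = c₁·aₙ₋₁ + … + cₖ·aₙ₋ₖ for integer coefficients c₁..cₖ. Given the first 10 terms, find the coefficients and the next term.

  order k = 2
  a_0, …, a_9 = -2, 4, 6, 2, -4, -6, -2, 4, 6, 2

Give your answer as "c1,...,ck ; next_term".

1,-1 ; -4

  a_2 = 1·4 + -1·-2 = 6
  a_3 = 1·6 + -1·4 = 2
  a_4 = 1·2 + -1·6 = -4
  a_5 = 1·-4 + -1·2 = -6
  a_6 = 1·-6 + -1·-4 = -2
  a_7 = 1·-2 + -1·-6 = 4
  a_8 = 1·4 + -1·-2 = 6
  a_9 = 1·6 + -1·4 = 2
  a_10 = 1·2 + -1·6 = -4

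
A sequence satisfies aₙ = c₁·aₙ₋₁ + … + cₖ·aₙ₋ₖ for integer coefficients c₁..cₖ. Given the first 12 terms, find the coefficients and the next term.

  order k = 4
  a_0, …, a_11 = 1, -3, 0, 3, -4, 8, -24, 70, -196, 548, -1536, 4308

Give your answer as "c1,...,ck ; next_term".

  a_4 = -2·3 + 2·0 + 0·-3 + 2·1 = -4
  a_5 = -2·-4 + 2·3 + 0·0 + 2·-3 = 8
  a_6 = -2·8 + 2·-4 + 0·3 + 2·0 = -24
  a_7 = -2·-24 + 2·8 + 0·-4 + 2·3 = 70
  a_8 = -2·70 + 2·-24 + 0·8 + 2·-4 = -196
  a_9 = -2·-196 + 2·70 + 0·-24 + 2·8 = 548
  a_10 = -2·548 + 2·-196 + 0·70 + 2·-24 = -1536
  a_11 = -2·-1536 + 2·548 + 0·-196 + 2·70 = 4308
  a_12 = -2·4308 + 2·-1536 + 0·548 + 2·-196 = -12080

-2,2,0,2 ; -12080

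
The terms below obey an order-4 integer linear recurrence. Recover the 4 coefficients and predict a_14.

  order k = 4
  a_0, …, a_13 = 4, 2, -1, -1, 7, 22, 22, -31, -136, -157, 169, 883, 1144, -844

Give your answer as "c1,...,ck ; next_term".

2,-3,-1,2 ; -5665

  a_4 = 2·-1 + -3·-1 + -1·2 + 2·4 = 7
  a_5 = 2·7 + -3·-1 + -1·-1 + 2·2 = 22
  a_6 = 2·22 + -3·7 + -1·-1 + 2·-1 = 22
  a_7 = 2·22 + -3·22 + -1·7 + 2·-1 = -31
  a_8 = 2·-31 + -3·22 + -1·22 + 2·7 = -136
  a_9 = 2·-136 + -3·-31 + -1·22 + 2·22 = -157
  a_10 = 2·-157 + -3·-136 + -1·-31 + 2·22 = 169
  a_11 = 2·169 + -3·-157 + -1·-136 + 2·-31 = 883
  a_12 = 2·883 + -3·169 + -1·-157 + 2·-136 = 1144
  a_13 = 2·1144 + -3·883 + -1·169 + 2·-157 = -844
  a_14 = 2·-844 + -3·1144 + -1·883 + 2·169 = -5665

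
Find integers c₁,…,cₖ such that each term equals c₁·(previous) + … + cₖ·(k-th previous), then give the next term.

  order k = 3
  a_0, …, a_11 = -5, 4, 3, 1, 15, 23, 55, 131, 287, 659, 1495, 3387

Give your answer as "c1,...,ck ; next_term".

1,2,2 ; 7695

  a_3 = 1·3 + 2·4 + 2·-5 = 1
  a_4 = 1·1 + 2·3 + 2·4 = 15
  a_5 = 1·15 + 2·1 + 2·3 = 23
  a_6 = 1·23 + 2·15 + 2·1 = 55
  a_7 = 1·55 + 2·23 + 2·15 = 131
  a_8 = 1·131 + 2·55 + 2·23 = 287
  a_9 = 1·287 + 2·131 + 2·55 = 659
  a_10 = 1·659 + 2·287 + 2·131 = 1495
  a_11 = 1·1495 + 2·659 + 2·287 = 3387
  a_12 = 1·3387 + 2·1495 + 2·659 = 7695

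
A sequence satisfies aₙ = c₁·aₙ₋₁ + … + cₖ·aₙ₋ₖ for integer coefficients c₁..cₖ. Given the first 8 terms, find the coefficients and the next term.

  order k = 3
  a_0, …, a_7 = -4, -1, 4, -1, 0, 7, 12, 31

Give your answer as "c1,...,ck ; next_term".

  a_3 = 2·4 + 1·-1 + 2·-4 = -1
  a_4 = 2·-1 + 1·4 + 2·-1 = 0
  a_5 = 2·0 + 1·-1 + 2·4 = 7
  a_6 = 2·7 + 1·0 + 2·-1 = 12
  a_7 = 2·12 + 1·7 + 2·0 = 31
  a_8 = 2·31 + 1·12 + 2·7 = 88

2,1,2 ; 88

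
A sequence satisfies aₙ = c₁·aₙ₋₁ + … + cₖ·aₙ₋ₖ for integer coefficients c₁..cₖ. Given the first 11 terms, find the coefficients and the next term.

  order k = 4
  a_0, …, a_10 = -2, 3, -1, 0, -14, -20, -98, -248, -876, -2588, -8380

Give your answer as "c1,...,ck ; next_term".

2,4,-2,2 ; -25856

  a_4 = 2·0 + 4·-1 + -2·3 + 2·-2 = -14
  a_5 = 2·-14 + 4·0 + -2·-1 + 2·3 = -20
  a_6 = 2·-20 + 4·-14 + -2·0 + 2·-1 = -98
  a_7 = 2·-98 + 4·-20 + -2·-14 + 2·0 = -248
  a_8 = 2·-248 + 4·-98 + -2·-20 + 2·-14 = -876
  a_9 = 2·-876 + 4·-248 + -2·-98 + 2·-20 = -2588
  a_10 = 2·-2588 + 4·-876 + -2·-248 + 2·-98 = -8380
  a_11 = 2·-8380 + 4·-2588 + -2·-876 + 2·-248 = -25856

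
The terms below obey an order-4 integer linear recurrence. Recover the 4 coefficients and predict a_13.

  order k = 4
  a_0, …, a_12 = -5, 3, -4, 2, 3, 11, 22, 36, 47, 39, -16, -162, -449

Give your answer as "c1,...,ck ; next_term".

2,0,-2,-1 ; -905

  a_4 = 2·2 + 0·-4 + -2·3 + -1·-5 = 3
  a_5 = 2·3 + 0·2 + -2·-4 + -1·3 = 11
  a_6 = 2·11 + 0·3 + -2·2 + -1·-4 = 22
  a_7 = 2·22 + 0·11 + -2·3 + -1·2 = 36
  a_8 = 2·36 + 0·22 + -2·11 + -1·3 = 47
  a_9 = 2·47 + 0·36 + -2·22 + -1·11 = 39
  a_10 = 2·39 + 0·47 + -2·36 + -1·22 = -16
  a_11 = 2·-16 + 0·39 + -2·47 + -1·36 = -162
  a_12 = 2·-162 + 0·-16 + -2·39 + -1·47 = -449
  a_13 = 2·-449 + 0·-162 + -2·-16 + -1·39 = -905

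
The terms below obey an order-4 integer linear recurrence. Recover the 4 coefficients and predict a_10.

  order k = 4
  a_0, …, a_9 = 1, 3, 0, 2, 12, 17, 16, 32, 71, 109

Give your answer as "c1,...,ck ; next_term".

  a_4 = 2·2 + -2·0 + 3·3 + -1·1 = 12
  a_5 = 2·12 + -2·2 + 3·0 + -1·3 = 17
  a_6 = 2·17 + -2·12 + 3·2 + -1·0 = 16
  a_7 = 2·16 + -2·17 + 3·12 + -1·2 = 32
  a_8 = 2·32 + -2·16 + 3·17 + -1·12 = 71
  a_9 = 2·71 + -2·32 + 3·16 + -1·17 = 109
  a_10 = 2·109 + -2·71 + 3·32 + -1·16 = 156

2,-2,3,-1 ; 156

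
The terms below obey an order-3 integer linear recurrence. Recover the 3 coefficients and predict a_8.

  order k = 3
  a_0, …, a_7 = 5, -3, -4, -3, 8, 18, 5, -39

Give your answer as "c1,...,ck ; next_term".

  a_3 = 1·-4 + -2·-3 + -1·5 = -3
  a_4 = 1·-3 + -2·-4 + -1·-3 = 8
  a_5 = 1·8 + -2·-3 + -1·-4 = 18
  a_6 = 1·18 + -2·8 + -1·-3 = 5
  a_7 = 1·5 + -2·18 + -1·8 = -39
  a_8 = 1·-39 + -2·5 + -1·18 = -67

1,-2,-1 ; -67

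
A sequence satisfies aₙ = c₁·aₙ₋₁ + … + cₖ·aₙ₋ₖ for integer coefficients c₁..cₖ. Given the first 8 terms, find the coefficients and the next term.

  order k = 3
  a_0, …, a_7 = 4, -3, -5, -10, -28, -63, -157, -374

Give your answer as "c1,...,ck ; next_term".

1,3,1 ; -908

  a_3 = 1·-5 + 3·-3 + 1·4 = -10
  a_4 = 1·-10 + 3·-5 + 1·-3 = -28
  a_5 = 1·-28 + 3·-10 + 1·-5 = -63
  a_6 = 1·-63 + 3·-28 + 1·-10 = -157
  a_7 = 1·-157 + 3·-63 + 1·-28 = -374
  a_8 = 1·-374 + 3·-157 + 1·-63 = -908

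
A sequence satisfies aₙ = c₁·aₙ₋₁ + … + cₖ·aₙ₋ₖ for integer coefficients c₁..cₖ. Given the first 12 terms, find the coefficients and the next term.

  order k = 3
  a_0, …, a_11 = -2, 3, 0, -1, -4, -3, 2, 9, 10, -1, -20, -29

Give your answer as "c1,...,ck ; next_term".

1,-1,-1 ; -8

  a_3 = 1·0 + -1·3 + -1·-2 = -1
  a_4 = 1·-1 + -1·0 + -1·3 = -4
  a_5 = 1·-4 + -1·-1 + -1·0 = -3
  a_6 = 1·-3 + -1·-4 + -1·-1 = 2
  a_7 = 1·2 + -1·-3 + -1·-4 = 9
  a_8 = 1·9 + -1·2 + -1·-3 = 10
  a_9 = 1·10 + -1·9 + -1·2 = -1
  a_10 = 1·-1 + -1·10 + -1·9 = -20
  a_11 = 1·-20 + -1·-1 + -1·10 = -29
  a_12 = 1·-29 + -1·-20 + -1·-1 = -8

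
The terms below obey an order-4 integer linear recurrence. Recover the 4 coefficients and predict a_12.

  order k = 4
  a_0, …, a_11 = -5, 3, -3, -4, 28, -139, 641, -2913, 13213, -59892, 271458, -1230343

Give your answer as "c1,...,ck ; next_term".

-4,3,2,-3 ; 5576323

  a_4 = -4·-4 + 3·-3 + 2·3 + -3·-5 = 28
  a_5 = -4·28 + 3·-4 + 2·-3 + -3·3 = -139
  a_6 = -4·-139 + 3·28 + 2·-4 + -3·-3 = 641
  a_7 = -4·641 + 3·-139 + 2·28 + -3·-4 = -2913
  a_8 = -4·-2913 + 3·641 + 2·-139 + -3·28 = 13213
  a_9 = -4·13213 + 3·-2913 + 2·641 + -3·-139 = -59892
  a_10 = -4·-59892 + 3·13213 + 2·-2913 + -3·641 = 271458
  a_11 = -4·271458 + 3·-59892 + 2·13213 + -3·-2913 = -1230343
  a_12 = -4·-1230343 + 3·271458 + 2·-59892 + -3·13213 = 5576323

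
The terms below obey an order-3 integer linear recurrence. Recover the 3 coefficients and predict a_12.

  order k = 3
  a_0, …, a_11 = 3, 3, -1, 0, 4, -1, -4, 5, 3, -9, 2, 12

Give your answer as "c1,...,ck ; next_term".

  a_3 = 0·-1 + -1·3 + 1·3 = 0
  a_4 = 0·0 + -1·-1 + 1·3 = 4
  a_5 = 0·4 + -1·0 + 1·-1 = -1
  a_6 = 0·-1 + -1·4 + 1·0 = -4
  a_7 = 0·-4 + -1·-1 + 1·4 = 5
  a_8 = 0·5 + -1·-4 + 1·-1 = 3
  a_9 = 0·3 + -1·5 + 1·-4 = -9
  a_10 = 0·-9 + -1·3 + 1·5 = 2
  a_11 = 0·2 + -1·-9 + 1·3 = 12
  a_12 = 0·12 + -1·2 + 1·-9 = -11

0,-1,1 ; -11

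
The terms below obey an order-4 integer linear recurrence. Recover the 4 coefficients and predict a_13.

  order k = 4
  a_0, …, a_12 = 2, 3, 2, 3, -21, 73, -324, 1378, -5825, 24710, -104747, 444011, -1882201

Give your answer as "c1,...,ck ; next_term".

-4,1,-1,-4 ; 7978722

  a_4 = -4·3 + 1·2 + -1·3 + -4·2 = -21
  a_5 = -4·-21 + 1·3 + -1·2 + -4·3 = 73
  a_6 = -4·73 + 1·-21 + -1·3 + -4·2 = -324
  a_7 = -4·-324 + 1·73 + -1·-21 + -4·3 = 1378
  a_8 = -4·1378 + 1·-324 + -1·73 + -4·-21 = -5825
  a_9 = -4·-5825 + 1·1378 + -1·-324 + -4·73 = 24710
  a_10 = -4·24710 + 1·-5825 + -1·1378 + -4·-324 = -104747
  a_11 = -4·-104747 + 1·24710 + -1·-5825 + -4·1378 = 444011
  a_12 = -4·444011 + 1·-104747 + -1·24710 + -4·-5825 = -1882201
  a_13 = -4·-1882201 + 1·444011 + -1·-104747 + -4·24710 = 7978722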